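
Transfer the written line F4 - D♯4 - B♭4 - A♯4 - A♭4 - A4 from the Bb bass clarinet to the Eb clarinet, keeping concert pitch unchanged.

C3 A#2 F3 E#3 Eb3 E3

First find concert pitch: the Bb bass clarinet sounds a major ninth below written, so F4 D♯4 B♭4 A♯4 A♭4 A4 sounds Eb3 C#3 Ab3 G#3 Gb3 G3.
Then write for Eb clarinet: it sounds a minor third above written, so the part must be a minor third below concert.
Eb3 → C3
C#3 → A#2
Ab3 → F3
G#3 → E#3
Gb3 → Eb3
G3 → E3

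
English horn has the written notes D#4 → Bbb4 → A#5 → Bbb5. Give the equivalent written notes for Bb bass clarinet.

A#4 Fb5 E#6 Fb6

First find concert pitch: the English horn sounds a perfect fifth below written, so D#4 Bbb4 A#5 Bbb5 sounds G#3 Ebb4 D#5 Ebb5.
Then write for Bb bass clarinet: it sounds a major ninth below written, so the part must be a major ninth above concert.
G#3 → A#4
Ebb4 → Fb5
D#5 → E#6
Ebb5 → Fb6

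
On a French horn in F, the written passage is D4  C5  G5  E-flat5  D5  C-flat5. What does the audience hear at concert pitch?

The French horn in F sounds a perfect fifth below written, so transpose each written note down a perfect fifth.
D4 -> G3
C5 -> F4
G5 -> C5
Eb5 -> Ab4
D5 -> G4
Cb5 -> Fb4

G3 F4 C5 Ab4 G4 Fb4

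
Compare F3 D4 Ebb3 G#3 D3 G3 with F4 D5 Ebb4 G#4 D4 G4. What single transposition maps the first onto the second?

From F3 to F4 is 8 letter names — an octave of some quality.
F3 to F4 is 12 semitones, which makes it a perfect octave; the second version is higher, so the direction is up.
Checking another pair — G3 → G4 — gives the same interval.

up a perfect octave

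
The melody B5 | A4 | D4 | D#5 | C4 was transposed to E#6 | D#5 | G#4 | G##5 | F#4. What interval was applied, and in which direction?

up an augmented fourth

Take the first pair: B5 → E#6. B to E spans 4 letter names, so the interval is some kind of fourth.
B5 to E#6 is 6 semitones, which makes it an augmented fourth; the second version is higher, so the direction is up.
Checking another pair — C4 → F#4 — gives the same interval.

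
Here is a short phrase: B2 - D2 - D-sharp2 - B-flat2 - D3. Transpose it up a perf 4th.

E3 G2 G#2 Eb3 G3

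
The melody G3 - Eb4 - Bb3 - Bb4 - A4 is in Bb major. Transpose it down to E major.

C#3 A3 E3 E4 D#4

From Bb down to E is a diminished fifth; apply that to each pitch.
G3 to C#3
Eb4 to A3
Bb3 to E3
Bb4 to E4
A4 to D#4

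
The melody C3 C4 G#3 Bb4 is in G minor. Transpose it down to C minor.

F2 F3 C#3 Eb4

From G down to C is a perfect fifth; apply that to each pitch.
C3 -> F2
C4 -> F3
G#3 -> C#3
Bb4 -> Eb4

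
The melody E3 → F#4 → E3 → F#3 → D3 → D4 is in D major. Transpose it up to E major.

F#3 G#4 F#3 G#3 E3 E4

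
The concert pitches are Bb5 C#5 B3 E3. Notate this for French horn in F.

The French horn in F sounds a perfect fifth below written, so the written part must be a perfect fifth above concert — transpose each note up.
Bb5 → F6
C#5 → G#5
B3 → F#4
E3 → B3

F6 G#5 F#4 B3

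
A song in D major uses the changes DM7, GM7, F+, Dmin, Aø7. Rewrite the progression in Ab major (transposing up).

D major up to Ab major is a diminished fifth; each chord root moves by that interval while the quality stays the same.
DM7: root D up a diminished fifth → Ab, giving AbM7.
GM7: root G up a diminished fifth → Db, giving DbM7.
F+: root F up a diminished fifth → Cb, giving Cb+.
Dmin: root D up a diminished fifth → Ab, giving Abmin.
Aø7: root A up a diminished fifth → Eb, giving Ebø7.

AbM7 DbM7 Cb+ Abmin Ebø7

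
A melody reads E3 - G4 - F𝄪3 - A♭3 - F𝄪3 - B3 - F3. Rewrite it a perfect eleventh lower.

B1 D3 C##2 Eb2 C##2 F#2 C2

E3 gives B1
G4 gives D3
F##3 gives C##2
Ab3 gives Eb2
F##3 gives C##2
B3 gives F#2
F3 gives C2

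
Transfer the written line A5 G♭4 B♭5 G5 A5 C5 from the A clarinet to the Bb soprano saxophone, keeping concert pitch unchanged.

First find concert pitch: the A clarinet sounds a minor third below written, so A5 G♭4 B♭5 G5 A5 C5 sounds F#5 Eb4 G5 E5 F#5 A4.
Then write for Bb soprano saxophone: it sounds a major second below written, so the part must be a major second above concert.
F#5 → G#5
Eb4 → F4
G5 → A5
E5 → F#5
F#5 → G#5
A4 → B4

G#5 F4 A5 F#5 G#5 B4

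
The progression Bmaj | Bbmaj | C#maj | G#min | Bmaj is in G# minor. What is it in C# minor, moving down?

Emaj Ebmaj F#maj C#min Emaj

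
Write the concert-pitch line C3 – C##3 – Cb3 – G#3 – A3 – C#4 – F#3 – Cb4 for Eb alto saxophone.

A3 A##3 Ab3 E#4 F#4 A#4 D#4 Ab4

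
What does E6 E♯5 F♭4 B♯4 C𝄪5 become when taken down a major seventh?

F5 F#4 Gbb3 C#4 D#4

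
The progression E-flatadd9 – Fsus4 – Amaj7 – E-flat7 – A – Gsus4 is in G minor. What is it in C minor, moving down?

G minor down to C minor is a perfect fifth; each chord root moves by that interval while the quality stays the same.
E-flatadd9: root E-flat down a perfect fifth → Ab, giving Abadd9.
Fsus4: root F down a perfect fifth → Bb, giving Bbsus4.
Amaj7: root A down a perfect fifth → D, giving Dmaj7.
E-flat7: root E-flat down a perfect fifth → Ab, giving Ab7.
A: root A down a perfect fifth → D, giving D.
Gsus4: root G down a perfect fifth → C, giving Csus4.

Abadd9 Bbsus4 Dmaj7 Ab7 D Csus4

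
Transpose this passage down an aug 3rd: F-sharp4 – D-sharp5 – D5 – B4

Db4 Bb4 Bbb4 Gb4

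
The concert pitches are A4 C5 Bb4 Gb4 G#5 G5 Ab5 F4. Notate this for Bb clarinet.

The Bb clarinet sounds a major second below written, so the written part must be a major second above concert — transpose each note up.
A4 gives B4
C5 gives D5
Bb4 gives C5
Gb4 gives Ab4
G#5 gives A#5
G5 gives A5
Ab5 gives Bb5
F4 gives G4

B4 D5 C5 Ab4 A#5 A5 Bb5 G4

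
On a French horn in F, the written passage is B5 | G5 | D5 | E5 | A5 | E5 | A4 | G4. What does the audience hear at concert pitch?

E5 C5 G4 A4 D5 A4 D4 C4

The French horn in F sounds a perfect fifth below written, so transpose each written note down a perfect fifth.
B5 gives E5
G5 gives C5
D5 gives G4
E5 gives A4
A5 gives D5
E5 gives A4
A4 gives D4
G4 gives C4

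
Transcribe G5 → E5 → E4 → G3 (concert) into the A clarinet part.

Bb5 G5 G4 Bb3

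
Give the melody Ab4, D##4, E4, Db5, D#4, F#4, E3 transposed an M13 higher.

F6 B##5 C#6 Bb6 B#5 D#6 C#5

A major thirteenth up from Ab4 gives F6.
A major thirteenth up from D##4 gives B##5.
A major thirteenth up from E4 gives C#6.
Db5 up a major thirteenth is Bb6.
D#4 up a major thirteenth is B#5.
A major thirteenth up from F#4 gives D#6.
E3: a thirteenth up reaches C, and 21 semitones makes it C#5.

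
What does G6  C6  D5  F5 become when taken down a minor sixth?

B5 E5 F#4 A4

G6 becomes B5
C6 becomes E5
D5 becomes F#4
F5 becomes A4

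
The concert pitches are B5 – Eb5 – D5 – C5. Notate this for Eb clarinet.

G#5 C5 B4 A4

The Eb clarinet sounds a minor third above written, so the written part must be a minor third below concert — transpose each note down.
B5 -> G#5
Eb5 -> C5
D5 -> B4
C5 -> A4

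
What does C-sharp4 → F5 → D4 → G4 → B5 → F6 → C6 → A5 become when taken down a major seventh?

D3 Gb4 Eb3 Ab3 C5 Gb5 Db5 Bb4

A major seventh down from C#4 gives D3.
F5: a seventh down reaches G, and 11 semitones makes it Gb4.
D4 down a major seventh is Eb3.
G4: a seventh down reaches A, and 11 semitones makes it Ab3.
A major seventh down from B5 gives C5.
F6: a seventh down reaches G, and 11 semitones makes it Gb5.
A major seventh down from C6 gives Db5.
A major seventh down from A5 gives Bb4.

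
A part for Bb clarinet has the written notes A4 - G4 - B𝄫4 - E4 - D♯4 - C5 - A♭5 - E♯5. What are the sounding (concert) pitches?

G4 F4 Abb4 D4 C#4 Bb4 Gb5 D#5

Written C4 on the Bb clarinet sounds as Bb3, a major second lower; apply that shift to every note.
A4 to G4
G4 to F4
Bbb4 to Abb4
E4 to D4
D#4 to C#4
C5 to Bb4
Ab5 to Gb5
E#5 to D#5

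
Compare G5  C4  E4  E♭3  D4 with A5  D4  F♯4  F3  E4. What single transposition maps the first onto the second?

Take the first pair: G5 → A5. G to A spans 2 letter names, so the interval is some kind of second.
G5 to A5 is 2 semitones, which makes it a major second; the second version is higher, so the direction is up.
Checking another pair — D4 → E4 — gives the same interval.

up a major second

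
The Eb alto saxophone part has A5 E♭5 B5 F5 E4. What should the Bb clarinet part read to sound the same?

First find concert pitch: the Eb alto saxophone sounds a major sixth below written, so A5 E♭5 B5 F5 E4 sounds C5 Gb4 D5 Ab4 G3.
Then write for Bb clarinet: it sounds a major second below written, so the part must be a major second above concert.
C5 → D5
Gb4 → Ab4
D5 → E5
Ab4 → Bb4
G3 → A3

D5 Ab4 E5 Bb4 A3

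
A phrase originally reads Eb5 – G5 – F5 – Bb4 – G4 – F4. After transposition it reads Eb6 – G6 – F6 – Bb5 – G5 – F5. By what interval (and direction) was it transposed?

up a perfect octave

From Eb5 to Eb6 is 8 letter names — an octave of some quality.
Eb5 to Eb6 is 12 semitones, which makes it a perfect octave; the second version is higher, so the direction is up.
Checking another pair — F4 → F5 — gives the same interval.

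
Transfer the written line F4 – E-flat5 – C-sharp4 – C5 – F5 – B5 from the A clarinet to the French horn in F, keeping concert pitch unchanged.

A4 G5 E#4 E5 A5 D#6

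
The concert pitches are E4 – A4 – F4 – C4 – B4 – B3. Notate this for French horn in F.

The French horn in F sounds a perfect fifth below written, so the written part must be a perfect fifth above concert — transpose each note up.
E4 → B4
A4 → E5
F4 → C5
C4 → G4
B4 → F#5
B3 → F#4

B4 E5 C5 G4 F#5 F#4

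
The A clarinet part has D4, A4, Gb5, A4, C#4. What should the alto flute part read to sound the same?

First find concert pitch: the A clarinet sounds a minor third below written, so D4 A4 Gb5 A4 C#4 sounds B3 F#4 Eb5 F#4 A#3.
Then write for alto flute: it sounds a perfect fourth below written, so the part must be a perfect fourth above concert.
B3 → E4
F#4 → B4
Eb5 → Ab5
F#4 → B4
A#3 → D#4

E4 B4 Ab5 B4 D#4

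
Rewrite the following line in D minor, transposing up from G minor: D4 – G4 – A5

A4 D5 E6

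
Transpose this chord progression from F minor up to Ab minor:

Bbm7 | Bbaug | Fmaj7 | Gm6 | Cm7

F minor up to Ab minor is a minor third; each chord root moves by that interval while the quality stays the same.
Bbm7: root Bb up a minor third → Db, giving Dbm7.
Bbaug: root Bb up a minor third → Db, giving Dbaug.
Fmaj7: root F up a minor third → Ab, giving Abmaj7.
Gm6: root G up a minor third → Bb, giving Bbm6.
Cm7: root C up a minor third → Eb, giving Ebm7.

Dbm7 Dbaug Abmaj7 Bbm6 Ebm7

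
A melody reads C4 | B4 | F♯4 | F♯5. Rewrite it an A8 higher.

C#5 B#5 F##5 F##6

C4 up an augmented octave is C#5.
An augmented octave up from B4 gives B#5.
An augmented octave up from F#4 gives F##5.
F#5 up an augmented octave is F##6.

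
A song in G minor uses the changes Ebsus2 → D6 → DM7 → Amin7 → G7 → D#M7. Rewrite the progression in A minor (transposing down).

Fsus2 E6 EM7 Bmin7 A7 E#M7

G minor down to A minor is a minor seventh; each chord root moves by that interval while the quality stays the same.
Ebsus2: root Eb down a minor seventh → F, giving Fsus2.
D6: root D down a minor seventh → E, giving E6.
DM7: root D down a minor seventh → E, giving EM7.
Amin7: root A down a minor seventh → B, giving Bmin7.
G7: root G down a minor seventh → A, giving A7.
D#M7: root D# down a minor seventh → E#, giving E#M7.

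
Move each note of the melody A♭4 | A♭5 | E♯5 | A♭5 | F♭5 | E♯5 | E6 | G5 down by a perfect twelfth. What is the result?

A perfect twelfth down from Ab4 gives Db3.
Ab5 down a perfect twelfth is Db4.
A perfect twelfth down from E#5 gives A#3.
A perfect twelfth down from Ab5 gives Db4.
A perfect twelfth down from Fb5 gives Bbb3.
A perfect twelfth down from E#5 gives A#3.
E6 down a perfect twelfth is A4.
A perfect twelfth down from G5 gives C4.

Db3 Db4 A#3 Db4 Bbb3 A#3 A4 C4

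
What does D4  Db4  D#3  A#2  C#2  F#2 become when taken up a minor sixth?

A minor sixth up from D4 gives Bb4.
Db4: a sixth up reaches B, and 8 semitones makes it Bbb4.
D#3 up a minor sixth is B3.
A#2 up a minor sixth is F#3.
A minor sixth up from C#2 gives A2.
A minor sixth up from F#2 gives D3.

Bb4 Bbb4 B3 F#3 A2 D3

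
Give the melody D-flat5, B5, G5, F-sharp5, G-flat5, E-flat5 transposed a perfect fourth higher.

Db5: a fourth up reaches G, and 5 semitones makes it Gb5.
B5 up a perfect fourth is E6.
A perfect fourth up from G5 gives C6.
F#5: a fourth up reaches B, and 5 semitones makes it B5.
A perfect fourth up from Gb5 gives Cb6.
A perfect fourth up from Eb5 gives Ab5.

Gb5 E6 C6 B5 Cb6 Ab5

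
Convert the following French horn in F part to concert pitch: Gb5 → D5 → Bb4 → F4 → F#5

The French horn in F sounds a perfect fifth below written, so transpose each written note down a perfect fifth.
Gb5 to Cb5
D5 to G4
Bb4 to Eb4
F4 to Bb3
F#5 to B4

Cb5 G4 Eb4 Bb3 B4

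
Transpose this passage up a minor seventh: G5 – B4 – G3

A minor seventh up from G5 gives F6.
B4 up a minor seventh is A5.
A minor seventh up from G3 gives F4.

F6 A5 F4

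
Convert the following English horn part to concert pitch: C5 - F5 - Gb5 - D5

F4 Bb4 Cb5 G4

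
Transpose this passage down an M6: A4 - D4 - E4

C4 F3 G3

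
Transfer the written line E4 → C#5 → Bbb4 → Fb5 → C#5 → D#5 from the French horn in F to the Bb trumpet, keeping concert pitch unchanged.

B3 G#4 Fb4 Cb5 G#4 A#4

First find concert pitch: the French horn in F sounds a perfect fifth below written, so E4 C#5 Bbb4 Fb5 C#5 D#5 sounds A3 F#4 Ebb4 Bbb4 F#4 G#4.
Then write for Bb trumpet: it sounds a major second below written, so the part must be a major second above concert.
A3 → B3
F#4 → G#4
Ebb4 → Fb4
Bbb4 → Cb5
F#4 → G#4
G#4 → A#4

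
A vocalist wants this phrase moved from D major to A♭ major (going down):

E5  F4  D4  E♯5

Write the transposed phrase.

D major to A♭ major down is an augmented fourth, so every note moves down by that interval.
E5 -> Bb4
F4 -> Cb4
D4 -> Ab3
E#5 -> B4

Bb4 Cb4 Ab3 B4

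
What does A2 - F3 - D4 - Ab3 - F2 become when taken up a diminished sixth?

Fb3 Dbb4 Bbb4 Fbb4 Dbb3

A2: a sixth up reaches F, and 7 semitones makes it Fb3.
F3: a sixth up reaches D, and 7 semitones makes it Dbb4.
A diminished sixth up from D4 gives Bbb4.
Ab3 up a diminished sixth is Fbb4.
A diminished sixth up from F2 gives Dbb3.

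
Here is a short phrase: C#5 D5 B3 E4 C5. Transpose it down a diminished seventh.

D##4 E#4 C##3 F##3 D#4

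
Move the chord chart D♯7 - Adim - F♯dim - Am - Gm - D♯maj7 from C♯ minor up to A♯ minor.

C♯ minor up to A♯ minor is a major sixth; each chord root moves by that interval while the quality stays the same.
D♯7: root D♯ up a major sixth → B#, giving B#7.
Adim: root A up a major sixth → F#, giving F#dim.
F♯dim: root F♯ up a major sixth → D#, giving D#dim.
Am: root A up a major sixth → F#, giving F#m.
Gm: root G up a major sixth → E, giving Em.
D♯maj7: root D♯ up a major sixth → B#, giving B#maj7.

B#7 F#dim D#dim F#m Em B#maj7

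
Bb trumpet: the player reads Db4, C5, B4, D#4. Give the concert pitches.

Cb4 Bb4 A4 C#4

Written C4 on the Bb trumpet sounds as Bb3, a major second lower; apply that shift to every note.
Db4 becomes Cb4
C5 becomes Bb4
B4 becomes A4
D#4 becomes C#4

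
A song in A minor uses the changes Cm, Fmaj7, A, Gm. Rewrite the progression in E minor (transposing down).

A minor down to E minor is a perfect fourth; each chord root moves by that interval while the quality stays the same.
Cm: root C down a perfect fourth → G, giving Gm.
Fmaj7: root F down a perfect fourth → C, giving Cmaj7.
A: root A down a perfect fourth → E, giving E.
Gm: root G down a perfect fourth → D, giving Dm.

Gm Cmaj7 E Dm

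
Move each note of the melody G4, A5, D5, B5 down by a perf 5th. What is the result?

C4 D5 G4 E5

G4 down a perfect fifth is C4.
A5 down a perfect fifth is D5.
A perfect fifth down from D5 gives G4.
B5: a fifth down reaches E, and 7 semitones makes it E5.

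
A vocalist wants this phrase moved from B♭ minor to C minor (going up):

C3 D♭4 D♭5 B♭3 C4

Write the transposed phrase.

D3 Eb4 Eb5 C4 D4

From B♭ up to C is a major second; apply that to each pitch.
C3 becomes D3
Db4 becomes Eb4
Db5 becomes Eb5
Bb3 becomes C4
C4 becomes D4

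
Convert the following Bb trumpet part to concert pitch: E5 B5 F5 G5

Written C4 on the Bb trumpet sounds as Bb3, a major second lower; apply that shift to every note.
E5 → D5
B5 → A5
F5 → Eb5
G5 → F5

D5 A5 Eb5 F5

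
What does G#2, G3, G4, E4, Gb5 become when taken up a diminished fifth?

D3 Db4 Db5 Bb4 Dbb6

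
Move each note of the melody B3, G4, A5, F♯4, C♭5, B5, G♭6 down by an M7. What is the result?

C3 Ab3 Bb4 G3 Dbb4 C5 Abb5

A major seventh down from B3 gives C3.
G4 down a major seventh is Ab3.
A5: a seventh down reaches B, and 11 semitones makes it Bb4.
A major seventh down from F#4 gives G3.
Cb5 down a major seventh is Dbb4.
A major seventh down from B5 gives C5.
Gb6 down a major seventh is Abb5.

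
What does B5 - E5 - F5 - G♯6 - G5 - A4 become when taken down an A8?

B5: an octave down reaches B, and 13 semitones makes it Bb4.
E5 down an augmented octave is Eb4.
An augmented octave down from F5 gives Fb4.
An augmented octave down from G#6 gives G5.
G5: an octave down reaches G, and 13 semitones makes it Gb4.
A4 down an augmented octave is Ab3.

Bb4 Eb4 Fb4 G5 Gb4 Ab3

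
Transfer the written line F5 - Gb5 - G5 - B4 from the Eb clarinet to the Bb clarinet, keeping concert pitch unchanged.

Bb5 Cb6 C6 E5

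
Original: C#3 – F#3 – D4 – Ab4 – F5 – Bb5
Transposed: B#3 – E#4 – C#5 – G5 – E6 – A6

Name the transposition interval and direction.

Take the first pair: C#3 → B#3. C to B spans 7 letter names, so the interval is some kind of seventh.
C#3 to B#3 is 11 semitones, which makes it a major seventh; the second version is higher, so the direction is up.
Checking another pair — Bb5 → A6 — gives the same interval.

up a major seventh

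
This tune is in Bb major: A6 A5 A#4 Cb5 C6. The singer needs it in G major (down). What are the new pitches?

F#6 F#5 F##4 Ab4 A5

From Bb down to G is a minor third; apply that to each pitch.
A6 → F#6
A5 → F#5
A#4 → F##4
Cb5 → Ab4
C6 → A5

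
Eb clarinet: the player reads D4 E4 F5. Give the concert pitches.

F4 G4 Ab5

The Eb clarinet sounds a minor third above written, so transpose each written note up a minor third.
D4 → F4
E4 → G4
F5 → Ab5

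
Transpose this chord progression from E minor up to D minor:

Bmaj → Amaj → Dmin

Amaj Gmaj Cmin

E minor up to D minor is a minor seventh; each chord root moves by that interval while the quality stays the same.
Bmaj: root B up a minor seventh → A, giving Amaj.
Amaj: root A up a minor seventh → G, giving Gmaj.
Dmin: root D up a minor seventh → C, giving Cmin.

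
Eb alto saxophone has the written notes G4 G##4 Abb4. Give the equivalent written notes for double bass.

Bb4 B#4 Cbb5

First find concert pitch: the Eb alto saxophone sounds a major sixth below written, so G4 G##4 Abb4 sounds Bb3 B#3 Cbb4.
Then write for double bass: it sounds a perfect octave below written, so the part must be a perfect octave above concert.
Bb3 → Bb4
B#3 → B#4
Cbb4 → Cbb5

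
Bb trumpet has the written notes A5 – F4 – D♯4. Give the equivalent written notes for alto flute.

C6 Ab4 F#4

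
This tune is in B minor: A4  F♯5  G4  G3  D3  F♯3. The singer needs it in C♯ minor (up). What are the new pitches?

B4 G#5 A4 A3 E3 G#3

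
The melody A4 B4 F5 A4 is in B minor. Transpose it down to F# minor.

E4 F#4 C5 E4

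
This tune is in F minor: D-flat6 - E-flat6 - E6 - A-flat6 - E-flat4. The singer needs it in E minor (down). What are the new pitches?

F minor to E minor down is a minor second, so every note moves down by that interval.
Db6 → C6
Eb6 → D6
E6 → D#6
Ab6 → G6
Eb4 → D4

C6 D6 D#6 G6 D4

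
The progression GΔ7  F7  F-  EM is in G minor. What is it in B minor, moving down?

BΔ7 A7 A- G#M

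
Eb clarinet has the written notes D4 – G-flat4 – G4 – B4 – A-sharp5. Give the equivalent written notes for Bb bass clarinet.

G5 Cb6 C6 E6 D#7

First find concert pitch: the Eb clarinet sounds a minor third above written, so D4 G-flat4 G4 B4 A-sharp5 sounds F4 Bbb4 Bb4 D5 C#6.
Then write for Bb bass clarinet: it sounds a major ninth below written, so the part must be a major ninth above concert.
F4 → G5
Bbb4 → Cb6
Bb4 → C6
D5 → E6
C#6 → D#7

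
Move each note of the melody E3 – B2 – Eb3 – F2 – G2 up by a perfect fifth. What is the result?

B3 F#3 Bb3 C3 D3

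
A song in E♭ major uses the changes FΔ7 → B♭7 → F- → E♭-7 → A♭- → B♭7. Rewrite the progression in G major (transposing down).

E♭ major down to G major is a minor sixth; each chord root moves by that interval while the quality stays the same.
FΔ7: root F down a minor sixth → A, giving AΔ7.
B♭7: root B♭ down a minor sixth → D, giving D7.
F-: root F down a minor sixth → A, giving A-.
E♭-7: root E♭ down a minor sixth → G, giving G-7.
A♭-: root A♭ down a minor sixth → C, giving C-.
B♭7: root B♭ down a minor sixth → D, giving D7.

AΔ7 D7 A- G-7 C- D7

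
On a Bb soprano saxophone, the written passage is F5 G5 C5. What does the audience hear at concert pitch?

The Bb soprano saxophone sounds a major second below written, so transpose each written note down a major second.
F5 becomes Eb5
G5 becomes F5
C5 becomes Bb4

Eb5 F5 Bb4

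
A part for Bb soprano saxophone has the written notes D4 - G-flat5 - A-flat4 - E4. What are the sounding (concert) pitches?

C4 Fb5 Gb4 D4

The Bb soprano saxophone sounds a major second below written, so transpose each written note down a major second.
D4 becomes C4
Gb5 becomes Fb5
Ab4 becomes Gb4
E4 becomes D4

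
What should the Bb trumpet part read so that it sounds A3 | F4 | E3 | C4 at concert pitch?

Written C4 sounds as Bb3 on the Bb trumpet, so concert pitches are written a major second up.
A3 gives B3
F4 gives G4
E3 gives F#3
C4 gives D4

B3 G4 F#3 D4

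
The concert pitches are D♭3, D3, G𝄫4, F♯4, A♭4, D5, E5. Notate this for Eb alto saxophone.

Bb3 B3 Ebb5 D#5 F5 B5 C#6

The Eb alto saxophone sounds a major sixth below written, so the written part must be a major sixth above concert — transpose each note up.
Db3 becomes Bb3
D3 becomes B3
Gbb4 becomes Ebb5
F#4 becomes D#5
Ab4 becomes F5
D5 becomes B5
E5 becomes C#6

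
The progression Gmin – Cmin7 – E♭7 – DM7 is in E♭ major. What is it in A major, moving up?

C#min F#min7 A7 G#M7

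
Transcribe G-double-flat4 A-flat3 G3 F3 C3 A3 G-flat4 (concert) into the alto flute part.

The alto flute sounds a perfect fourth below written, so the written part must be a perfect fourth above concert — transpose each note up.
Gbb4 gives Cbb5
Ab3 gives Db4
G3 gives C4
F3 gives Bb3
C3 gives F3
A3 gives D4
Gb4 gives Cb5

Cbb5 Db4 C4 Bb3 F3 D4 Cb5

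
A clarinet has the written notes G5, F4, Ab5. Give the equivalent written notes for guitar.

E6 D5 F6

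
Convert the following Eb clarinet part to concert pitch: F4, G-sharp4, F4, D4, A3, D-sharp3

Ab4 B4 Ab4 F4 C4 F#3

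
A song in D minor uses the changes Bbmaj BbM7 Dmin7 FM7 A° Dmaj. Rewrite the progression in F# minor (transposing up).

D minor up to F# minor is a major third; each chord root moves by that interval while the quality stays the same.
Bbmaj: root Bb up a major third → D, giving Dmaj.
BbM7: root Bb up a major third → D, giving DM7.
Dmin7: root D up a major third → F#, giving F#min7.
FM7: root F up a major third → A, giving AM7.
A°: root A up a major third → C#, giving C#°.
Dmaj: root D up a major third → F#, giving F#maj.

Dmaj DM7 F#min7 AM7 C#° F#maj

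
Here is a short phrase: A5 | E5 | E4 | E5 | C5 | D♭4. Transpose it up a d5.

A5 → Eb6
E5 → Bb5
E4 → Bb4
E5 → Bb5
C5 → Gb5
Db4 → Abb4

Eb6 Bb5 Bb4 Bb5 Gb5 Abb4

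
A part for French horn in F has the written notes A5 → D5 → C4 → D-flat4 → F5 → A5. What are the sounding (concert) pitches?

D5 G4 F3 Gb3 Bb4 D5

Written C4 on the French horn in F sounds as F3, a perfect fifth lower; apply that shift to every note.
A5 gives D5
D5 gives G4
C4 gives F3
Db4 gives Gb3
F5 gives Bb4
A5 gives D5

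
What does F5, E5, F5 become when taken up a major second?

F5 up a major second is G5.
E5: a second up reaches F, and 2 semitones makes it F#5.
F5: a second up reaches G, and 2 semitones makes it G5.

G5 F#5 G5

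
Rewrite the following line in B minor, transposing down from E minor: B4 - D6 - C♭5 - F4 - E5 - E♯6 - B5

F#4 A5 Gb4 C4 B4 B#5 F#5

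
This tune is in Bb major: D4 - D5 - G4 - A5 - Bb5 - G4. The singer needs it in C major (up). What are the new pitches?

E4 E5 A4 B5 C6 A4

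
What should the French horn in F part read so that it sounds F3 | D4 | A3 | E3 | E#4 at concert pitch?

C4 A4 E4 B3 B#4

Written C4 sounds as F3 on the French horn in F, so concert pitches are written a perfect fifth up.
F3 → C4
D4 → A4
A3 → E4
E3 → B3
E#4 → B#4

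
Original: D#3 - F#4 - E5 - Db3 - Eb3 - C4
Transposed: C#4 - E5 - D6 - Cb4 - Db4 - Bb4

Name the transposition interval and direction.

up a minor seventh

Take the first pair: D#3 → C#4. D to C spans 7 letter names, so the interval is some kind of seventh.
D#3 to C#4 is 10 semitones, which makes it a minor seventh; the second version is higher, so the direction is up.
Checking another pair — C4 → Bb4 — gives the same interval.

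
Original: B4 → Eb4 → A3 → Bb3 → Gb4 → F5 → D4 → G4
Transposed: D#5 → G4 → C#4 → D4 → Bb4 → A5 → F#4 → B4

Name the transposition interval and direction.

Take the first pair: B4 → D#5. B to D spans 3 letter names, so the interval is some kind of third.
B4 to D#5 is 4 semitones, which makes it a major third; the second version is higher, so the direction is up.
Checking another pair — G4 → B4 — gives the same interval.

up a major third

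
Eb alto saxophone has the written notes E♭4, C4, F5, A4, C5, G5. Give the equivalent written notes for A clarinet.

Bbb3 Gb3 Cb5 Eb4 Gb4 Db5

First find concert pitch: the Eb alto saxophone sounds a major sixth below written, so E♭4 C4 F5 A4 C5 G5 sounds Gb3 Eb3 Ab4 C4 Eb4 Bb4.
Then write for A clarinet: it sounds a minor third below written, so the part must be a minor third above concert.
Gb3 → Bbb3
Eb3 → Gb3
Ab4 → Cb5
C4 → Eb4
Eb4 → Gb4
Bb4 → Db5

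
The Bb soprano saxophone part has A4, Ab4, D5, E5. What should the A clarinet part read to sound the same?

Bb4 Bbb4 Eb5 F5

First find concert pitch: the Bb soprano saxophone sounds a major second below written, so A4 Ab4 D5 E5 sounds G4 Gb4 C5 D5.
Then write for A clarinet: it sounds a minor third below written, so the part must be a minor third above concert.
G4 → Bb4
Gb4 → Bbb4
C5 → Eb5
D5 → F5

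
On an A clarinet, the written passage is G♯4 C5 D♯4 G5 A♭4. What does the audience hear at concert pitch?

E#4 A4 B#3 E5 F4

The A clarinet sounds a minor third below written, so transpose each written note down a minor third.
G#4 becomes E#4
C5 becomes A4
D#4 becomes B#3
G5 becomes E5
Ab4 becomes F4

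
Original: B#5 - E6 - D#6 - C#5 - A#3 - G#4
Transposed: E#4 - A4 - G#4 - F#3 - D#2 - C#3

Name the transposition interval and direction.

Take the first pair: B#5 → E#4. B to E spans 12 letter names, so the interval is some kind of twelfth.
E#4 to B#5 is 19 semitones, which makes it a perfect twelfth; the second version is lower, so the direction is down.
Checking another pair — G#4 → C#3 — gives the same interval.

down a perfect twelfth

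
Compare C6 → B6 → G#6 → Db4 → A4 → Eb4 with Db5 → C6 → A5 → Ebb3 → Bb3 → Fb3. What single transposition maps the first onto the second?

down a major seventh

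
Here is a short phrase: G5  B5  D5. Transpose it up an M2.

A5 C#6 E5

G5 → A5
B5 → C#6
D5 → E5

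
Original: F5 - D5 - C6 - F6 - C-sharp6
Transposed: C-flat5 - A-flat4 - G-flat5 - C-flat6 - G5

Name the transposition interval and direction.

down an augmented fourth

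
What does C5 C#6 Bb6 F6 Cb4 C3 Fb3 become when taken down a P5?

F4 F#5 Eb6 Bb5 Fb3 F2 Bbb2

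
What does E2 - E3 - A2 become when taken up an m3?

G2 G3 C3

E2 to G2
E3 to G3
A2 to C3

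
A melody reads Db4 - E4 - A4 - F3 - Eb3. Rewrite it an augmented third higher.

F#4 G##4 C##5 A#3 G#3

Db4: a third up reaches F, and 5 semitones makes it F#4.
E4: a third up reaches G, and 5 semitones makes it G##4.
A4: a third up reaches C, and 5 semitones makes it C##5.
F3 up an augmented third is A#3.
Eb3: a third up reaches G, and 5 semitones makes it G#3.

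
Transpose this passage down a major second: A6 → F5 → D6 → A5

A6: a second down reaches G, and 2 semitones makes it G6.
F5: a second down reaches E, and 2 semitones makes it Eb5.
A major second down from D6 gives C6.
A5 down a major second is G5.

G6 Eb5 C6 G5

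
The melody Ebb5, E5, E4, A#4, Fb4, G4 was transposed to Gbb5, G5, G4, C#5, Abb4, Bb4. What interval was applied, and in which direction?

up a minor third

Take the first pair: Ebb5 → Gbb5. E to G spans 3 letter names, so the interval is some kind of third.
Ebb5 to Gbb5 is 3 semitones, which makes it a minor third; the second version is higher, so the direction is up.
Checking another pair — G4 → Bb4 — gives the same interval.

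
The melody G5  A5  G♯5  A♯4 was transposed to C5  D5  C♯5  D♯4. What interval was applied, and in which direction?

From G5 to C5 is 5 letter names — a fifth of some quality.
C5 to G5 is 7 semitones, which makes it a perfect fifth; the second version is lower, so the direction is down.
Checking another pair — A#4 → D#4 — gives the same interval.

down a perfect fifth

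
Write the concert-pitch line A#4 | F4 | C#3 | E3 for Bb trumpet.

The Bb trumpet sounds a major second below written, so the written part must be a major second above concert — transpose each note up.
A#4 -> B#4
F4 -> G4
C#3 -> D#3
E3 -> F#3

B#4 G4 D#3 F#3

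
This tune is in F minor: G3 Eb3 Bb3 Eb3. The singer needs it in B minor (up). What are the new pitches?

C#4 A3 E4 A3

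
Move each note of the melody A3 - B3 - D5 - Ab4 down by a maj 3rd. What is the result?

A3 gives F3
B3 gives G3
D5 gives Bb4
Ab4 gives Fb4

F3 G3 Bb4 Fb4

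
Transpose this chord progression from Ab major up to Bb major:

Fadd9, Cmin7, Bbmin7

Gadd9 Dmin7 Cmin7

Ab major up to Bb major is a major second; each chord root moves by that interval while the quality stays the same.
Fadd9: root F up a major second → G, giving Gadd9.
Cmin7: root C up a major second → D, giving Dmin7.
Bbmin7: root Bb up a major second → C, giving Cmin7.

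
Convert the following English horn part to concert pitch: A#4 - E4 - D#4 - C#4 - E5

D#4 A3 G#3 F#3 A4

The English horn sounds a perfect fifth below written, so transpose each written note down a perfect fifth.
A#4 becomes D#4
E4 becomes A3
D#4 becomes G#3
C#4 becomes F#3
E5 becomes A4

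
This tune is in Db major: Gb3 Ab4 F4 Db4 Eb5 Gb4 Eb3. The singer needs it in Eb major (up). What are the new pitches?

Db major to Eb major up is a major second, so every note moves up by that interval.
Gb3 becomes Ab3
Ab4 becomes Bb4
F4 becomes G4
Db4 becomes Eb4
Eb5 becomes F5
Gb4 becomes Ab4
Eb3 becomes F3

Ab3 Bb4 G4 Eb4 F5 Ab4 F3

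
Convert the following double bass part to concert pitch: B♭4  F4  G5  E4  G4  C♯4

Bb3 F3 G4 E3 G3 C#3

Written C4 on the double bass sounds as C3, a perfect octave lower; apply that shift to every note.
Bb4 becomes Bb3
F4 becomes F3
G5 becomes G4
E4 becomes E3
G4 becomes G3
C#4 becomes C#3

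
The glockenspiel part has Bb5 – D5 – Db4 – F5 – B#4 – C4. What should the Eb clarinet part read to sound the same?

G7 B6 Bb5 D7 G##6 A5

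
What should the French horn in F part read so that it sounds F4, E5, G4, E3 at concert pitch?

C5 B5 D5 B3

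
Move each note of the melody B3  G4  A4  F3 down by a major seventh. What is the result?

C3 Ab3 Bb3 Gb2

A major seventh down from B3 gives C3.
G4 down a major seventh is Ab3.
A major seventh down from A4 gives Bb3.
F3: a seventh down reaches G, and 11 semitones makes it Gb2.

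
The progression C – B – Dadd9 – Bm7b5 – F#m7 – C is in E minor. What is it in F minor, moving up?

Db C Ebadd9 Cm7b5 Gm7 Db

E minor up to F minor is a minor second; each chord root moves by that interval while the quality stays the same.
C: root C up a minor second → Db, giving Db.
B: root B up a minor second → C, giving C.
Dadd9: root D up a minor second → Eb, giving Ebadd9.
Bm7b5: root B up a minor second → C, giving Cm7b5.
F#m7: root F# up a minor second → G, giving Gm7.
C: root C up a minor second → Db, giving Db.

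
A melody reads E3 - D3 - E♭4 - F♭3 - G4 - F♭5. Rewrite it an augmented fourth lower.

E3 → Bb2
D3 → Ab2
Eb4 → Bbb3
Fb3 → Cbb3
G4 → Db4
Fb5 → Cbb5

Bb2 Ab2 Bbb3 Cbb3 Db4 Cbb5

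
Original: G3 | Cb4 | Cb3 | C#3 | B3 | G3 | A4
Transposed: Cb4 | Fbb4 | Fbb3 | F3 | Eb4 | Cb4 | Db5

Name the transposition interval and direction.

up a diminished fourth

Take the first pair: G3 → Cb4. G to C spans 4 letter names, so the interval is some kind of fourth.
G3 to Cb4 is 4 semitones, which makes it a diminished fourth; the second version is higher, so the direction is up.
Checking another pair — A4 → Db5 — gives the same interval.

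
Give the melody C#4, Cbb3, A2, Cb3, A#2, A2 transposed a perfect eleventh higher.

C#4 to F#5
Cbb3 to Fbb4
A2 to D4
Cb3 to Fb4
A#2 to D#4
A2 to D4

F#5 Fbb4 D4 Fb4 D#4 D4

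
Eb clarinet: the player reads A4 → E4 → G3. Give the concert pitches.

C5 G4 Bb3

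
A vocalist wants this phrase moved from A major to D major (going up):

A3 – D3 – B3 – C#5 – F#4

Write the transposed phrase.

D4 G3 E4 F#5 B4

From A up to D is a perfect fourth; apply that to each pitch.
A3 -> D4
D3 -> G3
B3 -> E4
C#5 -> F#5
F#4 -> B4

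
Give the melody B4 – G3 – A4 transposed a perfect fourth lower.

B4 down a perfect fourth is F#4.
A perfect fourth down from G3 gives D3.
A4: a fourth down reaches E, and 5 semitones makes it E4.

F#4 D3 E4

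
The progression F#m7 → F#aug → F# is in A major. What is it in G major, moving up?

A major up to G major is a minor seventh; each chord root moves by that interval while the quality stays the same.
F#m7: root F# up a minor seventh → E, giving Em7.
F#aug: root F# up a minor seventh → E, giving Eaug.
F#: root F# up a minor seventh → E, giving E.

Em7 Eaug E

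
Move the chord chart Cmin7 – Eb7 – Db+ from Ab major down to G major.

Ab major down to G major is a minor second; each chord root moves by that interval while the quality stays the same.
Cmin7: root C down a minor second → B, giving Bmin7.
Eb7: root Eb down a minor second → D, giving D7.
Db+: root Db down a minor second → C, giving C+.

Bmin7 D7 C+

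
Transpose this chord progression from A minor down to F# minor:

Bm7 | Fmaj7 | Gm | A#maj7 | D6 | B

G#m7 Dmaj7 Em F##maj7 B6 G#

A minor down to F# minor is a minor third; each chord root moves by that interval while the quality stays the same.
Bm7: root B down a minor third → G#, giving G#m7.
Fmaj7: root F down a minor third → D, giving Dmaj7.
Gm: root G down a minor third → E, giving Em.
A#maj7: root A# down a minor third → F##, giving F##maj7.
D6: root D down a minor third → B, giving B6.
B: root B down a minor third → G#, giving G#.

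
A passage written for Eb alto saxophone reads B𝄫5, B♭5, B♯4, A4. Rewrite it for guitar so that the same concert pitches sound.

Dbb6 Db6 D#5 C5

First find concert pitch: the Eb alto saxophone sounds a major sixth below written, so B𝄫5 B♭5 B♯4 A4 sounds Dbb5 Db5 D#4 C4.
Then write for guitar: it sounds a perfect octave below written, so the part must be a perfect octave above concert.
Dbb5 → Dbb6
Db5 → Db6
D#4 → D#5
C4 → C5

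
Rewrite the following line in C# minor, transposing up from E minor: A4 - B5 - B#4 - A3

E minor to C# minor up is a major sixth, so every note moves up by that interval.
A4 gives F#5
B5 gives G#6
B#4 gives G##5
A3 gives F#4

F#5 G#6 G##5 F#4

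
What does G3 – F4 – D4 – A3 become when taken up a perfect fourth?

C4 Bb4 G4 D4

G3 → C4
F4 → Bb4
D4 → G4
A3 → D4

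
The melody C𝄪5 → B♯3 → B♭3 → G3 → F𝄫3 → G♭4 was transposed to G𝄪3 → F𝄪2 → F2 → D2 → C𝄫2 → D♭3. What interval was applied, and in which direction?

Take the first pair: C##5 → G##3. C to G spans 11 letter names, so the interval is some kind of eleventh.
G##3 to C##5 is 17 semitones, which makes it a perfect eleventh; the second version is lower, so the direction is down.
Checking another pair — Gb4 → Db3 — gives the same interval.

down a perfect eleventh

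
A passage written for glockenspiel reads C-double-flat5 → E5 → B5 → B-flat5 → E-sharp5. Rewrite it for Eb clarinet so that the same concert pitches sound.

Abb6 C#7 G#7 G7 C##7

First find concert pitch: the glockenspiel sounds a perfect fifteenth above written, so C-double-flat5 E5 B5 B-flat5 E-sharp5 sounds Cbb7 E7 B7 Bb7 E#7.
Then write for Eb clarinet: it sounds a minor third above written, so the part must be a minor third below concert.
Cbb7 → Abb6
E7 → C#7
B7 → G#7
Bb7 → G7
E#7 → C##7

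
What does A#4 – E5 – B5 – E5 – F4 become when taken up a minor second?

A#4 gives B4
E5 gives F5
B5 gives C6
E5 gives F5
F4 gives Gb4

B4 F5 C6 F5 Gb4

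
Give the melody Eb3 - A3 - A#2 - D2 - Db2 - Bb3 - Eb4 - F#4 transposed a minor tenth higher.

Eb3 up a minor tenth is Gb4.
A minor tenth up from A3 gives C5.
A#2: a tenth up reaches C, and 15 semitones makes it C#4.
D2 up a minor tenth is F3.
A minor tenth up from Db2 gives Fb3.
Bb3 up a minor tenth is Db5.
Eb4: a tenth up reaches G, and 15 semitones makes it Gb5.
F#4: a tenth up reaches A, and 15 semitones makes it A5.

Gb4 C5 C#4 F3 Fb3 Db5 Gb5 A5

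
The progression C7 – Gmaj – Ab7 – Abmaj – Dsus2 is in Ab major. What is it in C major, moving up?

E7 Bmaj C7 Cmaj F#sus2

Ab major up to C major is a major third; each chord root moves by that interval while the quality stays the same.
C7: root C up a major third → E, giving E7.
Gmaj: root G up a major third → B, giving Bmaj.
Ab7: root Ab up a major third → C, giving C7.
Abmaj: root Ab up a major third → C, giving Cmaj.
Dsus2: root D up a major third → F#, giving F#sus2.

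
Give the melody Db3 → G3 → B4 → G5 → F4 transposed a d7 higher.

Cbb4 Fb4 Ab5 Fb6 Ebb5

Db3 gives Cbb4
G3 gives Fb4
B4 gives Ab5
G5 gives Fb6
F4 gives Ebb5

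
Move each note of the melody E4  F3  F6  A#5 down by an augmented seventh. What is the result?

Fb3 Gbb2 Gbb5 Bb4

E4 down an augmented seventh is Fb3.
An augmented seventh down from F3 gives Gbb2.
F6: a seventh down reaches G, and 12 semitones makes it Gbb5.
An augmented seventh down from A#5 gives Bb4.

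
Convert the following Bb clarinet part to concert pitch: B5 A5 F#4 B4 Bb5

A5 G5 E4 A4 Ab5

Written C4 on the Bb clarinet sounds as Bb3, a major second lower; apply that shift to every note.
B5 to A5
A5 to G5
F#4 to E4
B4 to A4
Bb5 to Ab5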